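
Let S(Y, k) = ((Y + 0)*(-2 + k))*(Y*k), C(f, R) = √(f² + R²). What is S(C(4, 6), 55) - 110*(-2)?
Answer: 151800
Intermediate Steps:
C(f, R) = √(R² + f²)
S(Y, k) = k*Y²*(-2 + k) (S(Y, k) = (Y*(-2 + k))*(Y*k) = k*Y²*(-2 + k))
S(C(4, 6), 55) - 110*(-2) = 55*(√(6² + 4²))²*(-2 + 55) - 110*(-2) = 55*(√(36 + 16))²*53 - 1*(-220) = 55*(√52)²*53 + 220 = 55*(2*√13)²*53 + 220 = 55*52*53 + 220 = 151580 + 220 = 151800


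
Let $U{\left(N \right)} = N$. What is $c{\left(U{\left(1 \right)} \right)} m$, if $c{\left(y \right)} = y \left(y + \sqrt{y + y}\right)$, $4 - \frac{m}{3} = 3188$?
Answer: $-9552 - 9552 \sqrt{2} \approx -23061.0$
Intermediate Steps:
$m = -9552$ ($m = 12 - 9564 = -9552$)
$c{\left(y \right)} = y \left(y + \sqrt{2} \sqrt{y}\right)$ ($c{\left(y \right)} = y \left(y + \sqrt{2 y}\right) = y \left(y + \sqrt{2} \sqrt{y}\right)$)
$c{\left(U{\left(1 \right)} \right)} m = \left(1^{2} + \sqrt{2} \cdot 1^{\frac{3}{2}}\right) \left(-9552\right) = \left(1 + \sqrt{2} \cdot 1\right) \left(-9552\right) = \left(1 + \sqrt{2}\right) \left(-9552\right) = -9552 - 9552 \sqrt{2}$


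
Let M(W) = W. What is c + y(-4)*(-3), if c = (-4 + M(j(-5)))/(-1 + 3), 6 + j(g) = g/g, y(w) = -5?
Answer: 21/2 ≈ 10.500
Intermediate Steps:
j(g) = -5 (j(g) = -6 + g/g = -6 + 1 = -5)
c = -9/2 (c = (-4 - 5)/(-1 + 3) = -9/2 ≈ -4.5000)
c + y(-4)*(-3) = -9/2 - 5*(-3) = -9/2 + 15 = 21/2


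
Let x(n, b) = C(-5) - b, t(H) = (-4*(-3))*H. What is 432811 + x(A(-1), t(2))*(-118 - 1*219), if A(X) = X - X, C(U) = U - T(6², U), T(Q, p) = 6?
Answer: 444606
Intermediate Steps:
C(U) = -6 + U (C(U) = U - 1*6 = U - 6 = -6 + U)
A(X) = 0
t(H) = 12*H
x(n, b) = -11 - b (x(n, b) = (-6 - 5) - b = -11 - b)
432811 + x(A(-1), t(2))*(-118 - 1*219) = 432811 + (-11 - 12*2)*(-118 - 1*219) = 432811 + (-11 - 1*24)*(-118 - 219) = 432811 + (-11 - 24)*(-337) = 432811 - 35*(-337) = 432811 + 11795 = 444606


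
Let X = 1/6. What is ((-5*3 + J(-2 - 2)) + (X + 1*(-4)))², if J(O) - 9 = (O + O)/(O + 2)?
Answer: 1225/36 ≈ 34.028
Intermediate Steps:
J(O) = 9 + 2*O/(2 + O) (J(O) = 9 + (O + O)/(O + 2) = 9 + (2*O)/(2 + O) = 9 + 2*O/(2 + O))
X = ⅙ ≈ 0.16667
((-5*3 + J(-2 - 2)) + (X + 1*(-4)))² = ((-5*3 + (18 + 11*(-2 - 2))/(2 + (-2 - 2))) + (⅙ + 1*(-4)))² = ((-15 + (18 + 11*(-4))/(2 - 4)) + (⅙ - 4))² = ((-15 + (18 - 44)/(-2)) - 23/6)² = ((-15 - ½*(-26)) - 23/6)² = ((-15 + 13) - 23/6)² = (-2 - 23/6)² = (-35/6)² = 1225/36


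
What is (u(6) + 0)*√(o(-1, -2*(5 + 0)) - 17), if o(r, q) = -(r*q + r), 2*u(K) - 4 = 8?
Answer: 6*I*√26 ≈ 30.594*I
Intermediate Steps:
u(K) = 6 (u(K) = 2 + (½)*8 = 2 + 4 = 6)
o(r, q) = -r - q*r (o(r, q) = -(q*r + r) = -(r + q*r) = -r - q*r)
(u(6) + 0)*√(o(-1, -2*(5 + 0)) - 17) = (6 + 0)*√(-1*(-1)*(1 - 2*(5 + 0)) - 17) = 6*√(-1*(-1)*(1 - 2*5) - 17) = 6*√(-1*(-1)*(1 - 10) - 17) = 6*√(-1*(-1)*(-9) - 17) = 6*√(-9 - 17) = 6*√(-26) = 6*(I*√26) = 6*I*√26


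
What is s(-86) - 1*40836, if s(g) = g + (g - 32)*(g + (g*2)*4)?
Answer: 50410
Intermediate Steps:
s(g) = g + 9*g*(-32 + g) (s(g) = g + (-32 + g)*(g + (2*g)*4) = g + (-32 + g)*(g + 8*g) = g + (-32 + g)*(9*g) = g + 9*g*(-32 + g))
s(-86) - 1*40836 = -86*(-287 + 9*(-86)) - 1*40836 = -86*(-287 - 774) - 40836 = -86*(-1061) - 40836 = 91246 - 40836 = 50410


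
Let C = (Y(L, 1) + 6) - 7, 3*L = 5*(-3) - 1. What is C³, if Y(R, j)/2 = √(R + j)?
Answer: 51 - 86*I*√39/9 ≈ 51.0 - 59.674*I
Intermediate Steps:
L = -16/3 (L = (5*(-3) - 1)/3 = (-15 - 1)/3 = (⅓)*(-16) = -16/3 ≈ -5.3333)
Y(R, j) = 2*√(R + j)
C = -1 + 2*I*√39/3 (C = (2*√(-16/3 + 1) + 6) - 7 = (2*√(-13/3) + 6) - 7 = (2*(I*√39/3) + 6) - 7 = (2*I*√39/3 + 6) - 7 = (6 + 2*I*√39/3) - 7 = -1 + 2*I*√39/3 ≈ -1.0 + 4.1633*I)
C³ = (-1 + 2*I*√39/3)³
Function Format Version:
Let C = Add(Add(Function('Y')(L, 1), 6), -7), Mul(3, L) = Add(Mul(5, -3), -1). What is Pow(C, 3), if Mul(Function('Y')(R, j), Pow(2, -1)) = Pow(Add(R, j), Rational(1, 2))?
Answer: Add(51, Mul(Rational(-86, 9), I, Pow(39, Rational(1, 2)))) ≈ Add(51.000, Mul(-59.674, I))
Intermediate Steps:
L = Rational(-16, 3) (L = Mul(Rational(1, 3), Add(Mul(5, -3), -1)) = Mul(Rational(1, 3), Add(-15, -1)) = Mul(Rational(1, 3), -16) = Rational(-16, 3) ≈ -5.3333)
Function('Y')(R, j) = Mul(2, Pow(Add(R, j), Rational(1, 2)))
C = Add(-1, Mul(Rational(2, 3), I, Pow(39, Rational(1, 2)))) (C = Add(Add(Mul(2, Pow(Add(Rational(-16, 3), 1), Rational(1, 2))), 6), -7) = Add(Add(Mul(2, Pow(Rational(-13, 3), Rational(1, 2))), 6), -7) = Add(Add(Mul(2, Mul(Rational(1, 3), I, Pow(39, Rational(1, 2)))), 6), -7) = Add(Add(Mul(Rational(2, 3), I, Pow(39, Rational(1, 2))), 6), -7) = Add(Add(6, Mul(Rational(2, 3), I, Pow(39, Rational(1, 2)))), -7) = Add(-1, Mul(Rational(2, 3), I, Pow(39, Rational(1, 2)))) ≈ Add(-1.0000, Mul(4.1633, I)))
Pow(C, 3) = Pow(Add(-1, Mul(Rational(2, 3), I, Pow(39, Rational(1, 2)))), 3)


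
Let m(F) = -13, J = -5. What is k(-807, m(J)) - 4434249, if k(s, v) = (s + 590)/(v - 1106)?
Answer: -4961924414/1119 ≈ -4.4342e+6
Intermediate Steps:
k(s, v) = (590 + s)/(-1106 + v)
k(-807, m(J)) - 4434249 = (590 - 807)/(-1106 - 13) - 4434249 = -217/(-1119) - 4434249 = -1/1119*(-217) - 4434249 = 217/1119 - 4434249 = -4961924414/1119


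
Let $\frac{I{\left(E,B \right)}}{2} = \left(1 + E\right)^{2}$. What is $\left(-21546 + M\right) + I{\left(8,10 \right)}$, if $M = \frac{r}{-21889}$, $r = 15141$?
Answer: $- \frac{66869931}{3127} \approx -21385.0$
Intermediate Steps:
$M = - \frac{2163}{3127}$ ($M = \frac{15141}{-21889} = 15141 \left(- \frac{1}{21889}\right) = - \frac{2163}{3127} \approx -0.69172$)
$I{\left(E,B \right)} = 2 \left(1 + E\right)^{2}$
$\left(-21546 + M\right) + I{\left(8,10 \right)} = \left(-21546 - \frac{2163}{3127}\right) + 2 \left(1 + 8\right)^{2} = - \frac{67376505}{3127} + 2 \cdot 9^{2} = - \frac{67376505}{3127} + 2 \cdot 81 = - \frac{67376505}{3127} + 162 = - \frac{66869931}{3127}$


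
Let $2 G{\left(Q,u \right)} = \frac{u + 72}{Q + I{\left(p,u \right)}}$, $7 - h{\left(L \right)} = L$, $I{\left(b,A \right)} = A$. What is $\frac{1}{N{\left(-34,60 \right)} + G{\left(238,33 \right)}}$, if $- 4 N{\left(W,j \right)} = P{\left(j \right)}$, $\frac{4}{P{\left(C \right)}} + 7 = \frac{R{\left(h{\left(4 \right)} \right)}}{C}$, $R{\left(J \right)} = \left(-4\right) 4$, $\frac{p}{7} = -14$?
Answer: $\frac{59078}{19575} \approx 3.018$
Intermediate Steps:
$p = -98$ ($p = 7 \left(-14\right) = -98$)
$h{\left(L \right)} = 7 - L$
$G{\left(Q,u \right)} = \frac{72 + u}{2 \left(Q + u\right)}$ ($G{\left(Q,u \right)} = \frac{\left(u + 72\right) \frac{1}{Q + u}}{2} = \frac{\left(72 + u\right) \frac{1}{Q + u}}{2} = \frac{\frac{1}{Q + u} \left(72 + u\right)}{2} = \frac{72 + u}{2 \left(Q + u\right)}$)
$R{\left(J \right)} = -16$
$P{\left(C \right)} = \frac{4}{-7 - \frac{16}{C}}$
$N{\left(W,j \right)} = \frac{j}{16 + 7 j}$ ($N{\left(W,j \right)} = - \frac{\left(-4\right) j \frac{1}{16 + 7 j}}{4} = \frac{j}{16 + 7 j}$)
$\frac{1}{N{\left(-34,60 \right)} + G{\left(238,33 \right)}} = \frac{1}{\frac{60}{16 + 7 \cdot 60} + \frac{36 + \frac{1}{2} \cdot 33}{238 + 33}} = \frac{1}{\frac{60}{16 + 420} + \frac{36 + \frac{33}{2}}{271}} = \frac{1}{\frac{60}{436} + \frac{1}{271} \cdot \frac{105}{2}} = \frac{1}{60 \cdot \frac{1}{436} + \frac{105}{542}} = \frac{1}{\frac{15}{109} + \frac{105}{542}} = \frac{1}{\frac{19575}{59078}} = \frac{59078}{19575}$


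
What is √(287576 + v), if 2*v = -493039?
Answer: √164226/2 ≈ 202.62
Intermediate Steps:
v = -493039/2 (v = (½)*(-493039) = -493039/2 ≈ -2.4652e+5)
√(287576 + v) = √(287576 - 493039/2) = √(82113/2) = √164226/2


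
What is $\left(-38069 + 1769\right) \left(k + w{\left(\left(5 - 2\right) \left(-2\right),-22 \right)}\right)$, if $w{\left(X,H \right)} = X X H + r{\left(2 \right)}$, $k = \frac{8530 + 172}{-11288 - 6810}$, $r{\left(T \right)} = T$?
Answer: $\frac{259656114300}{9049} \approx 2.8694 \cdot 10^{7}$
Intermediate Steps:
$k = - \frac{4351}{9049}$ ($k = \frac{8702}{-18098} = 8702 \left(- \frac{1}{18098}\right) = - \frac{4351}{9049} \approx -0.48083$)
$w{\left(X,H \right)} = 2 + H X^{2}$ ($w{\left(X,H \right)} = X X H + 2 = X^{2} H + 2 = H X^{2} + 2 = 2 + H X^{2}$)
$\left(-38069 + 1769\right) \left(k + w{\left(\left(5 - 2\right) \left(-2\right),-22 \right)}\right) = \left(-38069 + 1769\right) \left(- \frac{4351}{9049} + \left(2 - 22 \left(\left(5 - 2\right) \left(-2\right)\right)^{2}\right)\right) = - 36300 \left(- \frac{4351}{9049} + \left(2 - 22 \left(3 \left(-2\right)\right)^{2}\right)\right) = - 36300 \left(- \frac{4351}{9049} + \left(2 - 22 \left(-6\right)^{2}\right)\right) = - 36300 \left(- \frac{4351}{9049} + \left(2 - 792\right)\right) = - 36300 \left(- \frac{4351}{9049} - 790\right) = \left(-36300\right) \left(- \frac{7153061}{9049}\right) = \frac{259656114300}{9049}$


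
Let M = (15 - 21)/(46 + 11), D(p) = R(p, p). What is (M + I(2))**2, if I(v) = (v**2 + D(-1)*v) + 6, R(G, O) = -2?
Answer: 12544/361 ≈ 34.748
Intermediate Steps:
D(p) = -2
I(v) = 6 + v**2 - 2*v (I(v) = (v**2 - 2*v) + 6 = 6 + v**2 - 2*v)
M = -2/19 (M = -6/57 = -6*1/57 = -2/19 ≈ -0.10526)
(M + I(2))**2 = (-2/19 + (6 + 2**2 - 2*2))**2 = (-2/19 + (6 + 4 - 4))**2 = (-2/19 + 6)**2 = (112/19)**2 = 12544/361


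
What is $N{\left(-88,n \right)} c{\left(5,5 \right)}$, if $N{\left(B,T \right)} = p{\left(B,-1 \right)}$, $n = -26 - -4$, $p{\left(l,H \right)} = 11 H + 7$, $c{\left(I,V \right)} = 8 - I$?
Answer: $-12$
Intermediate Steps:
$p{\left(l,H \right)} = 7 + 11 H$
$n = -22$ ($n = -26 + 4 = -22$)
$N{\left(B,T \right)} = -4$ ($N{\left(B,T \right)} = 7 + 11 \left(-1\right) = 7 - 11 = -4$)
$N{\left(-88,n \right)} c{\left(5,5 \right)} = - 4 \left(8 - 5\right) = \left(-4\right) 3 = -12$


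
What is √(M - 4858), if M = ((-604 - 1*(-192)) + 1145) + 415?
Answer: I*√3710 ≈ 60.91*I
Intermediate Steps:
M = 1148 (M = ((-604 + 192) + 1145) + 415 = (-412 + 1145) + 415 = 733 + 415 = 1148)
√(M - 4858) = √(1148 - 4858) = √(-3710) = I*√3710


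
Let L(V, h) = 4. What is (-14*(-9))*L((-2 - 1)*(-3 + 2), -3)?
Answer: 504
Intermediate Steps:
(-14*(-9))*L((-2 - 1)*(-3 + 2), -3) = -14*(-9)*4 = 126*4 = 504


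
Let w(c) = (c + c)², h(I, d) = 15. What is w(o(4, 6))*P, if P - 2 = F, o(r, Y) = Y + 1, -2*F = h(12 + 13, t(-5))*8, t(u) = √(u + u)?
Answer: -11368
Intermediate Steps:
t(u) = √2*√u (t(u) = √(2*u) = √2*√u)
F = -60 (F = -15*8/2 = -½*120 = -60)
o(r, Y) = 1 + Y
w(c) = 4*c² (w(c) = (2*c)² = 4*c²)
P = -58 (P = 2 - 60 = -58)
w(o(4, 6))*P = (4*(1 + 6)²)*(-58) = (4*7²)*(-58) = (4*49)*(-58) = 196*(-58) = -11368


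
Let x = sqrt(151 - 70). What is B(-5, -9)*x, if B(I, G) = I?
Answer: -45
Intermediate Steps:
x = 9 (x = sqrt(81) = 9)
B(-5, -9)*x = -5*9 = -45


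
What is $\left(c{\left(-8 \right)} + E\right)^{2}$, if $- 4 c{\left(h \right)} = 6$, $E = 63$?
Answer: $\frac{15129}{4} \approx 3782.3$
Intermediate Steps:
$c{\left(h \right)} = - \frac{3}{2}$ ($c{\left(h \right)} = \left(- \frac{1}{4}\right) 6 = - \frac{3}{2}$)
$\left(c{\left(-8 \right)} + E\right)^{2} = \left(- \frac{3}{2} + 63\right)^{2} = \left(\frac{123}{2}\right)^{2} = \frac{15129}{4}$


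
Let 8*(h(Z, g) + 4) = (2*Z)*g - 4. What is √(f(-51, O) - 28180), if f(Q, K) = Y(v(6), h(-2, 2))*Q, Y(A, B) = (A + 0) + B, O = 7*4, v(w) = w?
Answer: I*√112822/2 ≈ 167.94*I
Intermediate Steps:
h(Z, g) = -9/2 + Z*g/4 (h(Z, g) = -4 + ((2*Z)*g - 4)/8 = -4 + (2*Z*g - 4)/8 = -4 + (-4 + 2*Z*g)/8 = -4 + (-½ + Z*g/4) = -9/2 + Z*g/4)
O = 28
Y(A, B) = A + B
f(Q, K) = Q/2 (f(Q, K) = (6 + (-9/2 + (¼)*(-2)*2))*Q = (6 + (-9/2 - 1))*Q = (6 - 11/2)*Q = Q/2)
√(f(-51, O) - 28180) = √((½)*(-51) - 28180) = √(-51/2 - 28180) = √(-56411/2) = I*√112822/2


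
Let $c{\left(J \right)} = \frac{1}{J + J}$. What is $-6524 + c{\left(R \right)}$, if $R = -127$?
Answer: $- \frac{1657097}{254} \approx -6524.0$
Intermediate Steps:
$c{\left(J \right)} = \frac{1}{2 J}$
$-6524 + c{\left(R \right)} = -6524 + \frac{1}{2 \left(-127\right)} = -6524 + \frac{1}{2} \left(- \frac{1}{127}\right) = -6524 - \frac{1}{254} = - \frac{1657097}{254}$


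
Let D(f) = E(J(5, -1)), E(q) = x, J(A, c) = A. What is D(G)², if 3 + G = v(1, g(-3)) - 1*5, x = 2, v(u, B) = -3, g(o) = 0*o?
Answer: 4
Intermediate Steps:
g(o) = 0
E(q) = 2
G = -11 (G = -3 + (-3 - 1*5) = -3 + (-3 - 5) = -3 - 8 = -11)
D(f) = 2
D(G)² = 2² = 4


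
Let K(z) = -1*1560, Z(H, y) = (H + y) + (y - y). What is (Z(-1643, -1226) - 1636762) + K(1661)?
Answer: -1641191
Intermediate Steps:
Z(H, y) = H + y (Z(H, y) = (H + y) + 0 = H + y)
K(z) = -1560
(Z(-1643, -1226) - 1636762) + K(1661) = ((-1643 - 1226) - 1636762) - 1560 = (-2869 - 1636762) - 1560 = -1639631 - 1560 = -1641191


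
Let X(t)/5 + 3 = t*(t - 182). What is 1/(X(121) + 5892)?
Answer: -1/31028 ≈ -3.2229e-5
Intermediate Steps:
X(t) = -15 + 5*t*(-182 + t) (X(t) = -15 + 5*(t*(t - 182)) = -15 + 5*(t*(-182 + t)) = -15 + 5*t*(-182 + t))
1/(X(121) + 5892) = 1/((-15 - 910*121 + 5*121²) + 5892) = 1/((-15 - 110110 + 5*14641) + 5892) = 1/((-15 - 110110 + 73205) + 5892) = 1/(-36920 + 5892) = 1/(-31028) = -1/31028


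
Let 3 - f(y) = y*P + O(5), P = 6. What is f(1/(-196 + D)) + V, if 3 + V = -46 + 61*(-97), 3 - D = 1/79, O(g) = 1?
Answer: -45469299/7624 ≈ -5964.0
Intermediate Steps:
D = 236/79 (D = 3 - 1/79 = 236/79 ≈ 2.9873)
f(y) = 2 - 6*y (f(y) = 3 - (y*6 + 1) = 3 - (6*y + 1) = 3 - (1 + 6*y) = 3 + (-1 - 6*y) = 2 - 6*y)
V = -5966 (V = -3 + (-46 + 61*(-97)) = -3 + (-46 - 5917) = -3 - 5963 = -5966)
f(1/(-196 + D)) + V = (2 - 6/(-196 + 236/79)) - 5966 = (2 - 6/(-15248/79)) - 5966 = (2 - 6*(-79/15248)) - 5966 = (2 + 237/7624) - 5966 = 15485/7624 - 5966 = -45469299/7624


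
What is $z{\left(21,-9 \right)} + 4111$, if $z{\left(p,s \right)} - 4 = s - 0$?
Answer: $4106$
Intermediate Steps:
$z{\left(p,s \right)} = 4 + s$ ($z{\left(p,s \right)} = 4 + \left(s - 0\right) = 4 + \left(s + 0\right) = 4 + s$)
$z{\left(21,-9 \right)} + 4111 = \left(4 - 9\right) + 4111 = -5 + 4111 = 4106$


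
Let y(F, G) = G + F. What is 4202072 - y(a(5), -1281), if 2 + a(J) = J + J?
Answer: 4203345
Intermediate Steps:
a(J) = -2 + 2*J (a(J) = -2 + (J + J) = -2 + 2*J)
y(F, G) = F + G
4202072 - y(a(5), -1281) = 4202072 - ((-2 + 2*5) - 1281) = 4202072 - ((-2 + 10) - 1281) = 4202072 - (8 - 1281) = 4202072 - 1*(-1273) = 4202072 + 1273 = 4203345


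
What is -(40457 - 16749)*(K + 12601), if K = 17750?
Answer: -719561508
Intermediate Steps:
-(40457 - 16749)*(K + 12601) = -(40457 - 16749)*(17750 + 12601) = -23708*30351 = -1*719561508 = -719561508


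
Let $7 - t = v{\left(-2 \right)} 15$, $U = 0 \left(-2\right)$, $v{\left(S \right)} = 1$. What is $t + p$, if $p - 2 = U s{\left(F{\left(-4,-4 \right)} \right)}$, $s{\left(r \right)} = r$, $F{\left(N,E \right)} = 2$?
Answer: $-6$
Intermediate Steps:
$U = 0$
$t = -8$ ($t = 7 - 1 \cdot 15 = 7 - 15 = -8$)
$p = 2$ ($p = 2 + 0 \cdot 2 = 2 + 0 = 2$)
$t + p = -8 + 2 = -6$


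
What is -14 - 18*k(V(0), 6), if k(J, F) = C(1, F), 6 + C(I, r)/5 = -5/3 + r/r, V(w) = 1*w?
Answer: 586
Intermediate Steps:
V(w) = w
C(I, r) = -100/3 (C(I, r) = -30 + 5*(-5/3 + r/r) = -30 + 5*(-5*1/3 + 1) = -30 + 5*(-5/3 + 1) = -30 + 5*(-2/3) = -30 - 10/3 = -100/3)
k(J, F) = -100/3
-14 - 18*k(V(0), 6) = -14 - 18*(-100/3) = -14 + 600 = 586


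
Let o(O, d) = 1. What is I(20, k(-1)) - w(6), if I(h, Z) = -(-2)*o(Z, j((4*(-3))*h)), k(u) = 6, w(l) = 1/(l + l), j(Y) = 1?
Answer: 23/12 ≈ 1.9167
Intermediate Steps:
w(l) = 1/(2*l)
I(h, Z) = 2 (I(h, Z) = -(-2) = -1*(-2) = 2)
I(20, k(-1)) - w(6) = 2 - 1/(2*6) = 2 - 1*1/12 = 2 - 1/12 = 23/12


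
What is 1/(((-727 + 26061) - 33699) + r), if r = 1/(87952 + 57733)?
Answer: -145685/1218655024 ≈ -0.00011955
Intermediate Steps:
r = 1/145685 ≈ 6.8641e-6
1/(((-727 + 26061) - 33699) + r) = 1/(((-727 + 26061) - 33699) + 1/145685) = 1/((25334 - 33699) + 1/145685) = 1/(-8365 + 1/145685) = 1/(-1218655024/145685) = -145685/1218655024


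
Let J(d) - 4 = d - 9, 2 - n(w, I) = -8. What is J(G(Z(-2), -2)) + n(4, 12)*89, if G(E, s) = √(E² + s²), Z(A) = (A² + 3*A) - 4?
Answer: 885 + 2*√10 ≈ 891.32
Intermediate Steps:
n(w, I) = 10 (n(w, I) = 2 - 1*(-8) = 2 + 8 = 10)
Z(A) = -4 + A² + 3*A
J(d) = -5 + d (J(d) = 4 + (d - 9) = 4 + (-9 + d) = -5 + d)
J(G(Z(-2), -2)) + n(4, 12)*89 = (-5 + √((-4 + (-2)² + 3*(-2))² + (-2)²)) + 10*89 = (-5 + √((-4 + 4 - 6)² + 4)) + 890 = (-5 + √((-6)² + 4)) + 890 = (-5 + √(36 + 4)) + 890 = (-5 + √40) + 890 = (-5 + 2*√10) + 890 = 885 + 2*√10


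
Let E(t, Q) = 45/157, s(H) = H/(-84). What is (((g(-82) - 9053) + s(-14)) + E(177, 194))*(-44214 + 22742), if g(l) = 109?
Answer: 90448878256/471 ≈ 1.9204e+8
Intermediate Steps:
s(H) = -H/84 (s(H) = H*(-1/84) = -H/84)
E(t, Q) = 45/157 (E(t, Q) = 45*(1/157) = 45/157)
(((g(-82) - 9053) + s(-14)) + E(177, 194))*(-44214 + 22742) = (((109 - 9053) - 1/84*(-14)) + 45/157)*(-44214 + 22742) = ((-8944 + 1/6) + 45/157)*(-21472) = (-53663/6 + 45/157)*(-21472) = -8424821/942*(-21472) = 90448878256/471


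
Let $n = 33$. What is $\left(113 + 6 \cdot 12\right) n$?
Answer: $6105$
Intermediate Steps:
$\left(113 + 6 \cdot 12\right) n = \left(113 + 6 \cdot 12\right) 33 = \left(113 + 72\right) 33 = 185 \cdot 33 = 6105$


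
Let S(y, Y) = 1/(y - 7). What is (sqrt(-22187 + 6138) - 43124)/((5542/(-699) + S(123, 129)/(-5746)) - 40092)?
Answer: 20091845226336/18682904100299 - 465908664*I*sqrt(16049)/18682904100299 ≈ 1.0754 - 0.0031592*I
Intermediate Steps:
S(y, Y) = 1/(-7 + y)
(sqrt(-22187 + 6138) - 43124)/((5542/(-699) + S(123, 129)/(-5746)) - 40092) = (sqrt(-22187 + 6138) - 43124)/((5542/(-699) + 1/((-7 + 123)*(-5746))) - 40092) = (sqrt(-16049) - 43124)/((5542*(-1/699) - 1/5746/116) - 40092) = (I*sqrt(16049) - 43124)/((-5542/699 + (1/116)*(-1/5746)) - 40092) = (-43124 + I*sqrt(16049))/((-5542/699 - 1/666536) - 40092) = (-43124 + I*sqrt(16049))/(-3693943211/465908664 - 40092) = (-43124 + I*sqrt(16049))/(-18682904100299/465908664) = (-43124 + I*sqrt(16049))*(-465908664/18682904100299) = 20091845226336/18682904100299 - 465908664*I*sqrt(16049)/18682904100299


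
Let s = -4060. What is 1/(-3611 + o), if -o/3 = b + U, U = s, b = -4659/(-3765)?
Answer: 1255/10749436 ≈ 0.00011675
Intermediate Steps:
b = 1553/1255 (b = -4659*(-1/3765) = 1553/1255 ≈ 1.2374)
U = -4060
o = 15281241/1255 (o = -3*(1553/1255 - 4060) = -3*(-5093747/1255) = 15281241/1255 ≈ 12176.)
1/(-3611 + o) = 1/(-3611 + 15281241/1255) = 1/(10749436/1255) = 1255/10749436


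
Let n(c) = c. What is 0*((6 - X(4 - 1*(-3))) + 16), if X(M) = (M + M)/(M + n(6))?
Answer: 0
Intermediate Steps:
X(M) = 2*M/(6 + M) (X(M) = (M + M)/(M + 6) = (2*M)/(6 + M) = 2*M/(6 + M))
0*((6 - X(4 - 1*(-3))) + 16) = 0*((6 - 2*(4 - 1*(-3))/(6 + (4 - 1*(-3)))) + 16) = 0*((6 - 2*(4 + 3)/(6 + (4 + 3))) + 16) = 0*((6 - 2*7/(6 + 7)) + 16) = 0*((6 - 2*7/13) + 16) = 0*((6 - 1*14/13) + 16) = 0*((6 - 14/13) + 16) = 0*(64/13 + 16) = 0*(272/13) = 0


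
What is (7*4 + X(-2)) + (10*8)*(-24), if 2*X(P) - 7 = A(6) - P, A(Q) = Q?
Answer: -3769/2 ≈ -1884.5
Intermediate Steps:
X(P) = 13/2 - P/2 (X(P) = 7/2 + (6 - P)/2 = 7/2 + (3 - P/2) = 13/2 - P/2)
(7*4 + X(-2)) + (10*8)*(-24) = (7*4 + (13/2 - 1/2*(-2))) + (10*8)*(-24) = (28 + (13/2 + 1)) + 80*(-24) = (28 + 15/2) - 1920 = 71/2 - 1920 = -3769/2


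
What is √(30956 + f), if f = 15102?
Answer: √46058 ≈ 214.61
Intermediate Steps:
√(30956 + f) = √(30956 + 15102) = √46058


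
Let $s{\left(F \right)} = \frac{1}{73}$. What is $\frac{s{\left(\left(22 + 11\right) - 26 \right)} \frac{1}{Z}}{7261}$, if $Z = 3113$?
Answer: $\frac{1}{1650054989} \approx 6.0604 \cdot 10^{-10}$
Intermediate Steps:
$s{\left(F \right)} = \frac{1}{73}$
$\frac{s{\left(\left(22 + 11\right) - 26 \right)} \frac{1}{Z}}{7261} = \frac{\frac{1}{73} \cdot \frac{1}{3113}}{7261} = \frac{1}{73} \cdot \frac{1}{3113} \cdot \frac{1}{7261} = \frac{1}{227249} \cdot \frac{1}{7261} = \frac{1}{1650054989}$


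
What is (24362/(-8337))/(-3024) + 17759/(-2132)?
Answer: -55958971501/6718754952 ≈ -8.3288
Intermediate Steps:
(24362/(-8337))/(-3024) + 17759/(-2132) = (24362*(-1/8337))*(-1/3024) + 17759*(-1/2132) = -24362/8337*(-1/3024) - 17759/2132 = 12181/12605544 - 17759/2132 = -55958971501/6718754952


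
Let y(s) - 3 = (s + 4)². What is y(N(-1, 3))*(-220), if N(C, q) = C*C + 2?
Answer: -11440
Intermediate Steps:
N(C, q) = 2 + C² (N(C, q) = C² + 2 = 2 + C²)
y(s) = 3 + (4 + s)² (y(s) = 3 + (s + 4)² = 3 + (4 + s)²)
y(N(-1, 3))*(-220) = (3 + (4 + (2 + (-1)²))²)*(-220) = (3 + (4 + (2 + 1))²)*(-220) = (3 + (4 + 3)²)*(-220) = (3 + 7²)*(-220) = (3 + 49)*(-220) = 52*(-220) = -11440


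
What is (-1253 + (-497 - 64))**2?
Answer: 3290596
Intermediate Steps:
(-1253 + (-497 - 64))**2 = (-1253 - 561)**2 = (-1814)**2 = 3290596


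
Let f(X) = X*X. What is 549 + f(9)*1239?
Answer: 100908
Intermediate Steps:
f(X) = X**2
549 + f(9)*1239 = 549 + 9**2*1239 = 549 + 81*1239 = 549 + 100359 = 100908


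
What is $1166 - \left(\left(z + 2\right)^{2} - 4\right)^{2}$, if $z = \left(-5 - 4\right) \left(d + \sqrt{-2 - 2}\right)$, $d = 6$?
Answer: $-2139826 - 8895744 i \approx -2.1398 \cdot 10^{6} - 8.8957 \cdot 10^{6} i$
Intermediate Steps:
$z = -54 - 18 i$ ($z = \left(-5 - 4\right) \left(6 + \sqrt{-2 - 2}\right) = - 9 \left(6 + \sqrt{-4}\right) = - 9 \left(6 + 2 i\right) = -54 - 18 i \approx -54.0 - 18.0 i$)
$1166 - \left(\left(z + 2\right)^{2} - 4\right)^{2} = 1166 - \left(\left(\left(-54 - 18 i\right) + 2\right)^{2} - 4\right)^{2} = 1166 - \left(\left(-52 - 18 i\right)^{2} - 4\right)^{2} = 1166 - \left(-4 + \left(-52 - 18 i\right)^{2}\right)^{2}$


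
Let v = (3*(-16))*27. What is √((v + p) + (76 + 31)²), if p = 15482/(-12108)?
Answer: √372069886134/6054 ≈ 100.76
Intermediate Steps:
p = -7741/6054 (p = 15482*(-1/12108) = -7741/6054 ≈ -1.2787)
v = -1296 (v = -48*27 = -1296)
√((v + p) + (76 + 31)²) = √((-1296 - 7741/6054) + (76 + 31)²) = √(-7853725/6054 + 107²) = √(-7853725/6054 + 11449) = √(61458521/6054) = √372069886134/6054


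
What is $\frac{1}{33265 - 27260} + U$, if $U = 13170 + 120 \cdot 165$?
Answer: $\frac{197984851}{6005} \approx 32970.0$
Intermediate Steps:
$U = 32970$ ($U = 13170 + 19800 = 32970$)
$\frac{1}{33265 - 27260} + U = \frac{1}{33265 - 27260} + 32970 = \frac{1}{6005} + 32970 = \frac{197984851}{6005}$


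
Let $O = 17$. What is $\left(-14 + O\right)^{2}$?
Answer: $9$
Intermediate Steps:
$\left(-14 + O\right)^{2} = \left(-14 + 17\right)^{2} = 3^{2} = 9$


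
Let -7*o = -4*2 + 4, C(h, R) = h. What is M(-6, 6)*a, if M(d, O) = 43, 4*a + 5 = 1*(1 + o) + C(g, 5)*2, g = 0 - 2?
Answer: -559/7 ≈ -79.857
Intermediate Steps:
g = -2
o = 4/7 (o = -(-4*2 + 4)/7 = -(-8 + 4)/7 = -⅐*(-4) = 4/7 ≈ 0.57143)
a = -13/7 (a = -5/4 + (1*(1 + 4/7) - 2*2)/4 = -5/4 + (1*(11/7) - 4)/4 = -5/4 + (11/7 - 4)/4 = -5/4 + (¼)*(-17/7) = -5/4 - 17/28 = -13/7 ≈ -1.8571)
M(-6, 6)*a = 43*(-13/7) = -559/7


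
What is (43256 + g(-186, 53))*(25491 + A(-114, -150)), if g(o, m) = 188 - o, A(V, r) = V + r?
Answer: 1100654010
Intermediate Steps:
(43256 + g(-186, 53))*(25491 + A(-114, -150)) = (43256 + (188 - 1*(-186)))*(25491 + (-114 - 150)) = (43256 + (188 + 186))*(25491 - 264) = (43256 + 374)*25227 = 43630*25227 = 1100654010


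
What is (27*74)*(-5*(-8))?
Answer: 79920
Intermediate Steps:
(27*74)*(-5*(-8)) = 1998*40 = 79920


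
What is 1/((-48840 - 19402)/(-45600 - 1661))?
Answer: 47261/68242 ≈ 0.69255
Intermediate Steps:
1/((-48840 - 19402)/(-45600 - 1661)) = 1/(-68242/(-47261)) = 1/(-68242*(-1/47261)) = 1/(68242/47261) = 47261/68242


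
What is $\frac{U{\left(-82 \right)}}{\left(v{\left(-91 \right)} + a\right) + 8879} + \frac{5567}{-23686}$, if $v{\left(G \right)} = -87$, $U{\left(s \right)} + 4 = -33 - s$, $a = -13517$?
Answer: $- \frac{608221}{2487030} \approx -0.24456$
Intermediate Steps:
$U{\left(s \right)} = -37 - s$ ($U{\left(s \right)} = -4 - \left(33 + s\right) = -37 - s$)
$\frac{U{\left(-82 \right)}}{\left(v{\left(-91 \right)} + a\right) + 8879} + \frac{5567}{-23686} = \frac{-37 - -82}{\left(-87 - 13517\right) + 8879} + \frac{5567}{-23686} = \frac{-37 + 82}{-13604 + 8879} + 5567 \left(- \frac{1}{23686}\right) = \frac{45}{-4725} - \frac{5567}{23686} = 45 \left(- \frac{1}{4725}\right) - \frac{5567}{23686} = - \frac{1}{105} - \frac{5567}{23686} = - \frac{608221}{2487030}$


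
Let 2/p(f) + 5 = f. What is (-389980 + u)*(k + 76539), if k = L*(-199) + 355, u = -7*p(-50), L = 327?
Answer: -253547281406/55 ≈ -4.6099e+9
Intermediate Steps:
p(f) = 2/(-5 + f)
u = 14/55 (u = -14/(-5 - 50) = -14/(-55) = -14*(-1)/55 = -7*(-2/55) = 14/55 ≈ 0.25455)
k = -64718 (k = 327*(-199) + 355 = -65073 + 355 = -64718)
(-389980 + u)*(k + 76539) = (-389980 + 14/55)*(-64718 + 76539) = -21448886/55*11821 = -253547281406/55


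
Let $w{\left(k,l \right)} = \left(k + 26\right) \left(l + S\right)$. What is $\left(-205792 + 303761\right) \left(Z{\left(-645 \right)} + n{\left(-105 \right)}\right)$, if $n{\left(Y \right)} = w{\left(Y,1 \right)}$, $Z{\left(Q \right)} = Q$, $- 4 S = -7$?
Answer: $- \frac{337895081}{4} \approx -8.4474 \cdot 10^{7}$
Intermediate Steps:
$S = \frac{7}{4}$ ($S = \left(- \frac{1}{4}\right) \left(-7\right) = \frac{7}{4} \approx 1.75$)
$w{\left(k,l \right)} = \left(26 + k\right) \left(\frac{7}{4} + l\right)$ ($w{\left(k,l \right)} = \left(k + 26\right) \left(l + \frac{7}{4}\right) = \left(26 + k\right) \left(\frac{7}{4} + l\right)$)
$n{\left(Y \right)} = \frac{143}{2} + \frac{11 Y}{4}$ ($n{\left(Y \right)} = \frac{91}{2} + 26 \cdot 1 + \frac{7 Y}{4} + Y 1 = \frac{91}{2} + 26 + \frac{7 Y}{4} + Y = \frac{143}{2} + \frac{11 Y}{4}$)
$\left(-205792 + 303761\right) \left(Z{\left(-645 \right)} + n{\left(-105 \right)}\right) = \left(-205792 + 303761\right) \left(-645 + \left(\frac{143}{2} + \frac{11}{4} \left(-105\right)\right)\right) = 97969 \left(-645 + \left(\frac{143}{2} - \frac{1155}{4}\right)\right) = 97969 \left(-645 - \frac{869}{4}\right) = 97969 \left(- \frac{3449}{4}\right) = - \frac{337895081}{4}$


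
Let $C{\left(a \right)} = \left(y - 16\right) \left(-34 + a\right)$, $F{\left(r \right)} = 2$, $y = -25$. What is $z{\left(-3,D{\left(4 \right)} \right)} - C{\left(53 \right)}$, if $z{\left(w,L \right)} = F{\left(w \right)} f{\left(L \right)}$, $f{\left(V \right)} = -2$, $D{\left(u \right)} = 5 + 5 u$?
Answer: $775$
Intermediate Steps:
$z{\left(w,L \right)} = -4$ ($z{\left(w,L \right)} = 2 \left(-2\right) = -4$)
$C{\left(a \right)} = 1394 - 41 a$ ($C{\left(a \right)} = \left(-25 - 16\right) \left(-34 + a\right) = - 41 \left(-34 + a\right) = 1394 - 41 a$)
$z{\left(-3,D{\left(4 \right)} \right)} - C{\left(53 \right)} = -4 - \left(1394 - 2173\right) = -4 - -779 = -4 + 779 = 775$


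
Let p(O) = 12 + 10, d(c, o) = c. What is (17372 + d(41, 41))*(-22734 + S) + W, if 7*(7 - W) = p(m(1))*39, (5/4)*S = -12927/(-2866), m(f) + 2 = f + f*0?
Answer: -19851570933581/50155 ≈ -3.9580e+8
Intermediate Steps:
m(f) = -2 + f (m(f) = -2 + (f + f*0) = -2 + (f + 0) = -2 + f)
p(O) = 22
S = 25854/7165 (S = 4*(-12927/(-2866))/5 = 4*(-12927*(-1/2866))/5 = (⅘)*(12927/2866) = 25854/7165 ≈ 3.6084)
W = -809/7 (W = 7 - 22*39/7 = 7 - ⅐*858 = 7 - 858/7 = -809/7 ≈ -115.57)
(17372 + d(41, 41))*(-22734 + S) + W = (17372 + 41)*(-22734 + 25854/7165) - 809/7 = 17413*(-162863256/7165) - 809/7 = -2835937876728/7165 - 809/7 = -19851570933581/50155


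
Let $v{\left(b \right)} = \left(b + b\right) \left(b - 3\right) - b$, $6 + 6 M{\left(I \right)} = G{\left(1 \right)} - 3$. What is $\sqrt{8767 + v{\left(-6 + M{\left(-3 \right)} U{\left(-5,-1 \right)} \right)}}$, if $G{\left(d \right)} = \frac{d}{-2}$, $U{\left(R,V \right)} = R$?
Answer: $\frac{\sqrt{1261574}}{12} \approx 93.6$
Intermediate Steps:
$G{\left(d \right)} = - \frac{d}{2}$ ($G{\left(d \right)} = d \left(- \frac{1}{2}\right) = - \frac{d}{2}$)
$M{\left(I \right)} = - \frac{19}{12}$ ($M{\left(I \right)} = -1 + \frac{\left(- \frac{1}{2}\right) 1 - 3}{6} = -1 + \frac{- \frac{1}{2} - 3}{6} = -1 + \frac{1}{6} \left(- \frac{7}{2}\right) = -1 - \frac{7}{12} = - \frac{19}{12}$)
$v{\left(b \right)} = - b + 2 b \left(-3 + b\right)$ ($v{\left(b \right)} = 2 b \left(-3 + b\right) - b = - b + 2 b \left(-3 + b\right)$)
$\sqrt{8767 + v{\left(-6 + M{\left(-3 \right)} U{\left(-5,-1 \right)} \right)}} = \sqrt{8767 + \left(-6 - - \frac{95}{12}\right) \left(-7 + 2 \left(-6 - - \frac{95}{12}\right)\right)} = \sqrt{8767 + \left(-6 + \frac{95}{12}\right) \left(-7 + 2 \left(-6 + \frac{95}{12}\right)\right)} = \sqrt{8767 + \frac{23 \left(-7 + 2 \cdot \frac{23}{12}\right)}{12}} = \sqrt{8767 + \frac{23 \left(-7 + \frac{23}{6}\right)}{12}} = \sqrt{8767 + \frac{23}{12} \left(- \frac{19}{6}\right)} = \sqrt{8767 - \frac{437}{72}} = \sqrt{\frac{630787}{72}} = \frac{\sqrt{1261574}}{12}$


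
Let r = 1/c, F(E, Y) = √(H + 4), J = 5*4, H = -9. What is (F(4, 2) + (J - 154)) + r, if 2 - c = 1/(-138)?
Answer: -36980/277 + I*√5 ≈ -133.5 + 2.2361*I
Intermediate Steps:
c = 277/138 (c = 2 - 1/(-138) = 2 - 1*(-1/138) = 2 + 1/138 = 277/138 ≈ 2.0072)
J = 20
F(E, Y) = I*√5 (F(E, Y) = √(-9 + 4) = √(-5) = I*√5)
r = 138/277 (r = 1/(277/138) = 138/277 ≈ 0.49819)
(F(4, 2) + (J - 154)) + r = (I*√5 + (20 - 154)) + 138/277 = (I*√5 - 134) + 138/277 = (-134 + I*√5) + 138/277 = -36980/277 + I*√5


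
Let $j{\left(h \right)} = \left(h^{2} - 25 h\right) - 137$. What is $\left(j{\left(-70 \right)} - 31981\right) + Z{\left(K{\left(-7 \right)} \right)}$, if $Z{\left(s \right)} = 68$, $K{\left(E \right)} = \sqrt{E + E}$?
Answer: $-25400$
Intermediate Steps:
$K{\left(E \right)} = \sqrt{2} \sqrt{E}$ ($K{\left(E \right)} = \sqrt{2 E} = \sqrt{2} \sqrt{E}$)
$j{\left(h \right)} = -137 + h^{2} - 25 h$
$\left(j{\left(-70 \right)} - 31981\right) + Z{\left(K{\left(-7 \right)} \right)} = \left(\left(-137 + \left(-70\right)^{2} - -1750\right) - 31981\right) + 68 = \left(\left(-137 + 4900 + 1750\right) - 31981\right) + 68 = \left(6513 - 31981\right) + 68 = -25468 + 68 = -25400$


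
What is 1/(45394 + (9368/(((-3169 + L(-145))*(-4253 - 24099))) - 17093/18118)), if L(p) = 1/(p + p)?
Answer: 14752468190028/669659624687953559 ≈ 2.2030e-5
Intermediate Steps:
L(p) = 1/(2*p)
1/(45394 + (9368/(((-3169 + L(-145))*(-4253 - 24099))) - 17093/18118)) = 1/(45394 + (9368/(((-3169 + (½)/(-145))*(-4253 - 24099))) - 17093/18118)) = 1/(45394 + (9368/(((-3169 + (½)*(-1/145))*(-28352))) - 17093*1/18118)) = 1/(45394 + (9368/(((-3169 - 1/290)*(-28352))) - 17093/18118)) = 1/(45394 + (9368/((-919011/290*(-28352))) - 17093/18118)) = 1/(45394 + (9368/(13027899936/145) - 17093/18118)) = 1/(45394 + (9368*(145/13027899936) - 17093/18118)) = 1/(45394 + (169795/1628487492 - 17093/18118)) = 1/(45394 - 13916330177473/14752468190028) = 1/(669659624687953559/14752468190028) = 14752468190028/669659624687953559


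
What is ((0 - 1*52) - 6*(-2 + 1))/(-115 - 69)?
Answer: ¼ ≈ 0.25000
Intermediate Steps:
((0 - 1*52) - 6*(-2 + 1))/(-115 - 69) = ((0 - 52) - 6*(-1))/(-184) = (-52 + 6)*(-1/184) = -46*(-1/184) = ¼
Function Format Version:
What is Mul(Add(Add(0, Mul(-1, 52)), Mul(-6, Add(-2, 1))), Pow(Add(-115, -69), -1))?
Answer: Rational(1, 4) ≈ 0.25000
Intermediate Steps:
Mul(Add(Add(0, Mul(-1, 52)), Mul(-6, Add(-2, 1))), Pow(Add(-115, -69), -1)) = Mul(Add(Add(0, -52), Mul(-6, -1)), Pow(-184, -1)) = Mul(Add(-52, 6), Rational(-1, 184)) = Mul(-46, Rational(-1, 184)) = Rational(1, 4)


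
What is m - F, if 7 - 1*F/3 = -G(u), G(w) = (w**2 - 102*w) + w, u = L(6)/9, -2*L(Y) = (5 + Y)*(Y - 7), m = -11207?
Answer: -1192747/108 ≈ -11044.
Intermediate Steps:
L(Y) = -(-7 + Y)*(5 + Y)/2 (L(Y) = -(5 + Y)*(Y - 7)/2 = -(5 + Y)*(-7 + Y)/2 = -(-7 + Y)*(5 + Y)/2)
u = 11/18 (u = (35/2 + 6 - 1/2*6**2)/9 = (35/2 + 6 - 1/2*36)*(1/9) = (35/2 + 6 - 18)*(1/9) = (11/2)*(1/9) = 11/18 ≈ 0.61111)
G(w) = w**2 - 101*w
F = -17609/108 (F = 21 - (-3)*11*(-101 + 11/18)/18 = 21 - (-3)*(11/18)*(-1807/18) = 21 - (-3)*(-19877)/324 = 21 - 3*19877/324 = 21 - 19877/108 = -17609/108 ≈ -163.05)
m - F = -11207 - 1*(-17609/108) = -11207 + 17609/108 = -1192747/108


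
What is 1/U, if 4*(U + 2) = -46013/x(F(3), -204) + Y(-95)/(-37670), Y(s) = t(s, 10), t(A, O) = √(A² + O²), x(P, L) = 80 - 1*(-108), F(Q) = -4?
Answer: -229542114864/14504192381509 + 120544*√365/14504192381509 ≈ -0.015826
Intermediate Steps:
x(P, L) = 188 (x(P, L) = 80 + 108 = 188)
Y(s) = √(100 + s²) (Y(s) = √(s² + 10²) = √(s² + 100) = √(100 + s²))
U = -1011/16 - √365/30136 (U = -2 + (-46013/188 + √(100 + (-95)²)/(-37670))/4 = -2 + (-46013*1/188 + √(100 + 9025)*(-1/37670))/4 = -2 + (-979/4 + √9125*(-1/37670))/4 = -2 + (-979/4 + (5*√365)*(-1/37670))/4 = -2 + (-979/4 - √365/7534)/4 = -2 + (-979/16 - √365/30136) = -1011/16 - √365/30136 ≈ -63.188)
1/U = 1/(-1011/16 - √365/30136)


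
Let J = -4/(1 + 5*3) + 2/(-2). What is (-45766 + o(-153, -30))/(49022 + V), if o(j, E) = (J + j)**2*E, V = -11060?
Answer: -6076463/303696 ≈ -20.008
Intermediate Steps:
J = -5/4 (J = -4/(1 + 15) + 2*(-1/2) = -4/16 - 1 = -4*1/16 - 1 = -1/4 - 1 = -5/4 ≈ -1.2500)
o(j, E) = E*(-5/4 + j)**2 (o(j, E) = (-5/4 + j)**2*E = E*(-5/4 + j)**2)
(-45766 + o(-153, -30))/(49022 + V) = (-45766 + (1/16)*(-30)*(-5 + 4*(-153))**2)/(49022 - 11060) = (-45766 + (1/16)*(-30)*(-5 - 612)**2)/37962 = (-45766 + (1/16)*(-30)*(-617)**2)*(1/37962) = (-45766 + (1/16)*(-30)*380689)*(1/37962) = (-45766 - 5710335/8)*(1/37962) = -6076463/8*1/37962 = -6076463/303696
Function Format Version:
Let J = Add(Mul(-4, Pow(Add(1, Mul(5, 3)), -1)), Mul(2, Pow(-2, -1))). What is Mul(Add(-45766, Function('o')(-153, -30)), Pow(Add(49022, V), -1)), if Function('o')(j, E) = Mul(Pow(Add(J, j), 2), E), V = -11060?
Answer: Rational(-6076463, 303696) ≈ -20.008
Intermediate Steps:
J = Rational(-5, 4) (J = Add(Mul(-4, Pow(Add(1, 15), -1)), Mul(2, Rational(-1, 2))) = Add(Mul(-4, Pow(16, -1)), -1) = Add(Mul(-4, Rational(1, 16)), -1) = Add(Rational(-1, 4), -1) = Rational(-5, 4) ≈ -1.2500)
Function('o')(j, E) = Mul(E, Pow(Add(Rational(-5, 4), j), 2)) (Function('o')(j, E) = Mul(Pow(Add(Rational(-5, 4), j), 2), E) = Mul(E, Pow(Add(Rational(-5, 4), j), 2)))
Mul(Add(-45766, Function('o')(-153, -30)), Pow(Add(49022, V), -1)) = Mul(Add(-45766, Mul(Rational(1, 16), -30, Pow(Add(-5, Mul(4, -153)), 2))), Pow(Add(49022, -11060), -1)) = Mul(Add(-45766, Mul(Rational(1, 16), -30, Pow(Add(-5, -612), 2))), Pow(37962, -1)) = Mul(Add(-45766, Mul(Rational(1, 16), -30, Pow(-617, 2))), Rational(1, 37962)) = Mul(Add(-45766, Mul(Rational(1, 16), -30, 380689)), Rational(1, 37962)) = Mul(Add(-45766, Rational(-5710335, 8)), Rational(1, 37962)) = Mul(Rational(-6076463, 8), Rational(1, 37962)) = Rational(-6076463, 303696)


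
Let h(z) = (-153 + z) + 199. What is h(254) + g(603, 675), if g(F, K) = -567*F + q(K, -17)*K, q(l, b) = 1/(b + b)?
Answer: -11615109/34 ≈ -3.4162e+5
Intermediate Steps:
q(l, b) = 1/(2*b)
h(z) = 46 + z
g(F, K) = -567*F - K/34 (g(F, K) = -567*F + ((1/2)/(-17))*K = -567*F + ((1/2)*(-1/17))*K = -567*F - K/34)
h(254) + g(603, 675) = (46 + 254) + (-567*603 - 1/34*675) = 300 + (-341901 - 675/34) = 300 - 11625309/34 = -11615109/34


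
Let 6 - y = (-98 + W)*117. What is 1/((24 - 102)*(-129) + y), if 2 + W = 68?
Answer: 1/13812 ≈ 7.2401e-5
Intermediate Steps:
W = 66 (W = -2 + 68 = 66)
y = 3750 (y = 6 - (-98 + 66)*117 = 6 - (-32)*117 = 6 - 1*(-3744) = 6 + 3744 = 3750)
1/((24 - 102)*(-129) + y) = 1/((24 - 102)*(-129) + 3750) = 1/(-78*(-129) + 3750) = 1/(10062 + 3750) = 1/13812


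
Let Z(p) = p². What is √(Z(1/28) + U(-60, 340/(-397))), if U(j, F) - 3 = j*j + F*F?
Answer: 11*√3680141537/11116 ≈ 60.031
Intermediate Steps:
U(j, F) = 3 + F² + j² (U(j, F) = 3 + (j*j + F*F) = 3 + (j² + F²) = 3 + (F² + j²) = 3 + F² + j²)
√(Z(1/28) + U(-60, 340/(-397))) = √((1/28)² + (3 + (340/(-397))² + (-60)²)) = √((1/28)² + (3 + (340*(-1/397))² + 3600)) = √(1/784 + (3 + (-340/397)² + 3600)) = √(1/784 + (3 + 115600/157609 + 3600)) = √(1/784 + 567980827/157609) = √(445297125977/123565456) = 11*√3680141537/11116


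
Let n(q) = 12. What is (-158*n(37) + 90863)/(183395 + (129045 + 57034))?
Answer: 88967/369474 ≈ 0.24079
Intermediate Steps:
(-158*n(37) + 90863)/(183395 + (129045 + 57034)) = (-158*12 + 90863)/(183395 + (129045 + 57034)) = (-1896 + 90863)/(183395 + 186079) = 88967/369474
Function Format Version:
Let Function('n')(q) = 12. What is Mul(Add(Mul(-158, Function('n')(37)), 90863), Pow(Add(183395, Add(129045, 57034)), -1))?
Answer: Rational(88967, 369474) ≈ 0.24079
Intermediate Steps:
Mul(Add(Mul(-158, Function('n')(37)), 90863), Pow(Add(183395, Add(129045, 57034)), -1)) = Mul(Add(Mul(-158, 12), 90863), Pow(Add(183395, Add(129045, 57034)), -1)) = Mul(Add(-1896, 90863), Pow(Add(183395, 186079), -1)) = Mul(88967, Pow(369474, -1)) = Mul(88967, Rational(1, 369474)) = Rational(88967, 369474)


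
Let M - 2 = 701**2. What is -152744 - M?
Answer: -644147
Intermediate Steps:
M = 491403 (M = 2 + 701**2 = 2 + 491401 = 491403)
-152744 - M = -152744 - 1*491403 = -152744 - 491403 = -644147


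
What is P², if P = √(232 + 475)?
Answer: 707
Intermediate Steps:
P = √707 ≈ 26.589
P² = (√707)² = 707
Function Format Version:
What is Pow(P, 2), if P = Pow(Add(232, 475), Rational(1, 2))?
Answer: 707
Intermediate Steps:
P = Pow(707, Rational(1, 2)) ≈ 26.589
Pow(P, 2) = Pow(Pow(707, Rational(1, 2)), 2) = 707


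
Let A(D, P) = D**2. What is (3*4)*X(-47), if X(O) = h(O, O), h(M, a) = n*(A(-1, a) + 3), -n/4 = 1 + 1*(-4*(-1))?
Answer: -960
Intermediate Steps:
n = -20 (n = -4*(1 + 1*(-4*(-1))) = -4*(1 + 1*4) = -4*(1 + 4) = -4*5 = -20)
h(M, a) = -80 (h(M, a) = -20*((-1)**2 + 3) = -20*(1 + 3) = -20*4 = -80)
X(O) = -80
(3*4)*X(-47) = (3*4)*(-80) = 12*(-80) = -960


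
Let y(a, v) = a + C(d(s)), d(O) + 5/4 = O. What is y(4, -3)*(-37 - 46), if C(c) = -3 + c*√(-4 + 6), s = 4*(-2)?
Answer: -83 + 3071*√2/4 ≈ 1002.8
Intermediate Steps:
s = -8
d(O) = -5/4 + O
C(c) = -3 + c*√2
y(a, v) = -3 + a - 37*√2/4 (y(a, v) = a + (-3 + (-5/4 - 8)*√2) = a + (-3 - 37*√2/4) = -3 + a - 37*√2/4)
y(4, -3)*(-37 - 46) = (-3 + 4 - 37*√2/4)*(-37 - 46) = (1 - 37*√2/4)*(-83) = -83 + 3071*√2/4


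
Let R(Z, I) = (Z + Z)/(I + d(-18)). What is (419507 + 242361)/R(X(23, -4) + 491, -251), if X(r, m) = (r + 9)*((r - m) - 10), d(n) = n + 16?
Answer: -3640274/45 ≈ -80895.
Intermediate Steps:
d(n) = 16 + n
X(r, m) = (9 + r)*(-10 + r - m)
R(Z, I) = 2*Z/(-2 + I) (R(Z, I) = (Z + Z)/(I + (16 - 18)) = (2*Z)/(I - 2) = (2*Z)/(-2 + I) = 2*Z/(-2 + I))
(419507 + 242361)/R(X(23, -4) + 491, -251) = (419507 + 242361)/((2*((-90 + 23² - 1*23 - 9*(-4) - 1*(-4)*23) + 491)/(-2 - 251))) = 661868/((2*((-90 + 529 - 23 + 36 + 92) + 491)/(-253))) = 661868/((2*(544 + 491)*(-1/253))) = 661868/((2*1035*(-1/253))) = 661868/(-90/11) = 661868*(-11/90) = -3640274/45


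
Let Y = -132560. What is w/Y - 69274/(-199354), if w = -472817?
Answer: 51720460829/13213183120 ≈ 3.9143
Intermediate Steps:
w/Y - 69274/(-199354) = -472817/(-132560) - 69274/(-199354) = -472817*(-1/132560) - 69274*(-1/199354) = 472817/132560 + 34637/99677 = 51720460829/13213183120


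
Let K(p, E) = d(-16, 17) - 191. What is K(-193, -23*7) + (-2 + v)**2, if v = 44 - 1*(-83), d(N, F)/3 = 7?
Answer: 15455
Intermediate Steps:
d(N, F) = 21 (d(N, F) = 3*7 = 21)
v = 127 (v = 44 + 83 = 127)
K(p, E) = -170 (K(p, E) = 21 - 191 = -170)
K(-193, -23*7) + (-2 + v)**2 = -170 + (-2 + 127)**2 = -170 + 125**2 = -170 + 15625 = 15455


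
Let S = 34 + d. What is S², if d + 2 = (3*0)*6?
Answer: 1024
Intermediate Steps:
d = -2 (d = -2 + (3*0)*6 = -2 + 0*6 = -2 + 0 = -2)
S = 32 (S = 34 - 2 = 32)
S² = 32² = 1024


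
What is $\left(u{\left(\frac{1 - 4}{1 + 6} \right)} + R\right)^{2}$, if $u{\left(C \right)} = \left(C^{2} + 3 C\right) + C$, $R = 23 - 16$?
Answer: $\frac{71824}{2401} \approx 29.914$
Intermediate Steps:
$R = 7$ ($R = 23 - 16 = 7$)
$u{\left(C \right)} = C^{2} + 4 C$
$\left(u{\left(\frac{1 - 4}{1 + 6} \right)} + R\right)^{2} = \left(\frac{1 - 4}{1 + 6} \left(4 + \frac{1 - 4}{1 + 6}\right) + 7\right)^{2} = \left(- \frac{3}{7} \left(4 - \frac{3}{7}\right) + 7\right)^{2} = \left(\left(-3\right) \frac{1}{7} \left(4 - \frac{3}{7}\right) + 7\right)^{2} = \left(- \frac{3 \left(4 - \frac{3}{7}\right)}{7} + 7\right)^{2} = \left(\left(- \frac{3}{7}\right) \frac{25}{7} + 7\right)^{2} = \left(- \frac{75}{49} + 7\right)^{2} = \left(\frac{268}{49}\right)^{2} = \frac{71824}{2401}$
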